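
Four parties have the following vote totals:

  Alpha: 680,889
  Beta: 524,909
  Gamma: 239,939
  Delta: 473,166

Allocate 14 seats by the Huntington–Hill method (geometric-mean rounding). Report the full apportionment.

With divisor 144060: modified quotas Alpha 4.726, Beta 3.644, Gamma 1.666, Delta 3.285.
Geometric-mean thresholds: Alpha √(4·5)=4.472, Beta √(3·4)=3.464, Gamma √(1·2)=1.414, Delta √(3·4)=3.464.
Each quota rounded against its threshold gives Alpha 5, Beta 4, Gamma 2, Delta 3 (total 14).

Alpha=5; Beta=4; Gamma=2; Delta=3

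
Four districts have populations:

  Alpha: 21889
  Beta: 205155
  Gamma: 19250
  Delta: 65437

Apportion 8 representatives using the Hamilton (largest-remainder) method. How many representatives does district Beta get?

5

Total 311731; standard divisor 311731/8 ≈ 38966.375.
Standard quotas: Alpha 0.5617, Beta 5.2649, Gamma 0.4940, Delta 1.6793.
Lower quotas: Alpha 0, Beta 5, Gamma 0, Delta 1 (sum 6, leaving 2 seats).
Remainders in descending order: Delta 0.6793, Alpha 0.5617, Gamma 0.4940, Beta 0.2649.
Largest remainders: Delta, Alpha receive the extra seats.
Beta receives 5.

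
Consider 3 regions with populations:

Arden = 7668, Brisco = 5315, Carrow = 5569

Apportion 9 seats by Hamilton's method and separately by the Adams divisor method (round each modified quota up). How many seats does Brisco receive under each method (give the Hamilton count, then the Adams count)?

2 and 3

Hamilton: Arden 4, Brisco 2, Carrow 3.
Adams: Arden 3, Brisco 3, Carrow 3.
Brisco gets 2 under Hamilton and 3 under Adams.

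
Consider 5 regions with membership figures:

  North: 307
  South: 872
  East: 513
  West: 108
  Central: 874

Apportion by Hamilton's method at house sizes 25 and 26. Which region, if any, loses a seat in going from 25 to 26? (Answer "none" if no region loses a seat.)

none

At 25 seats: North 3, South 8, East 5, West 1, Central 8.
At 26 seats: North 3, South 8, East 5, West 1, Central 9.
No region's allocation decreased.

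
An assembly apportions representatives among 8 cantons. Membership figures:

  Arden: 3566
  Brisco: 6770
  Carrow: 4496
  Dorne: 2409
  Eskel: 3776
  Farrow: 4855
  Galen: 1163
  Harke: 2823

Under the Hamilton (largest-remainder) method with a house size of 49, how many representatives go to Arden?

Standard divisor: 29858 ÷ 49 ≈ 609.347.
Standard quotas: Arden 5.8522, Brisco 11.1103, Carrow 7.3784, Dorne 3.9534, Eskel 6.1968, Farrow 7.9675, Galen 1.9086, Harke 4.6328.
Lower quotas: Arden 5, Brisco 11, Carrow 7, Dorne 3, Eskel 6, Farrow 7, Galen 1, Harke 4 (sum 44, leaving 5 seats).
Remainders in descending order: Farrow 0.9675, Dorne 0.9534, Galen 0.9086, Arden 0.8522, Harke 0.6328, Carrow 0.3784, Eskel 0.1968, Brisco 0.1103.
Largest remainders: Farrow, Dorne, Galen, Arden, Harke receive the extra seats.
Arden receives 6.

6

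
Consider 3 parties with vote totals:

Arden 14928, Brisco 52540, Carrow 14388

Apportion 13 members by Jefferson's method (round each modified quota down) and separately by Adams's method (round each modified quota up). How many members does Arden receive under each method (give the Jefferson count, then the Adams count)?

2 and 3

Jefferson: Arden 2, Brisco 9, Carrow 2.
Adams: Arden 3, Brisco 8, Carrow 2.
Arden gets 2 under Jefferson and 3 under Adams.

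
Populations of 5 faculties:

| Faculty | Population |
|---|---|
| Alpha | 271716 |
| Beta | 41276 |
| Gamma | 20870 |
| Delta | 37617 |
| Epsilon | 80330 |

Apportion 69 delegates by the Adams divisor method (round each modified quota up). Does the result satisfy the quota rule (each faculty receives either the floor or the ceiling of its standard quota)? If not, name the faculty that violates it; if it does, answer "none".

Standard quotas: Alpha 41.496, Beta 6.304, Gamma 3.187, Delta 5.745, Epsilon 12.268.
Adams allocation: Alpha 40, Beta 7, Gamma 4, Delta 6, Epsilon 12.
Alpha has quota 41.496 (lower 41, upper 42) but receives 40 — outside the quota interval.

Alpha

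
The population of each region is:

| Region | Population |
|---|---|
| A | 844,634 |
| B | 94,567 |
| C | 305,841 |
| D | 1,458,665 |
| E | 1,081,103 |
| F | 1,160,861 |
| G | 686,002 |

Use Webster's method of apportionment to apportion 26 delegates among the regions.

Standard divisor 5631673/26 ≈ 216602.808; standard quotas: A 3.899, B 0.437, C 1.412, D 6.734, E 4.991, F 5.359, G 3.167.
Rounding to the nearest integer gives 4, 0, 1, 7, 5, 5, 3 = 25 seats, so the divisor must be adjusted.
With modified divisor 207500: modified quotas A 4.071, B 0.456, C 1.474, D 7.030, E 5.210, F 5.595, G 3.306.
Rounding to the nearest integer: A 4, B 0, C 1, D 7, E 5, F 6, G 3 (total 26).

A 4; B 0; C 1; D 7; E 5; F 6; G 3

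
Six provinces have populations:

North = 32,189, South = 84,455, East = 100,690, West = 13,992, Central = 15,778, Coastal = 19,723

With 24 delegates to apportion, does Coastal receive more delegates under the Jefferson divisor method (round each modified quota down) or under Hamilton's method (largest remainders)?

Jefferson: North 3, South 8, East 10, West 1, Central 1, Coastal 1.
Hamilton: North 3, South 8, East 9, West 1, Central 1, Coastal 2.
Coastal gets 1 under Jefferson and 2 under Hamilton.

Hamilton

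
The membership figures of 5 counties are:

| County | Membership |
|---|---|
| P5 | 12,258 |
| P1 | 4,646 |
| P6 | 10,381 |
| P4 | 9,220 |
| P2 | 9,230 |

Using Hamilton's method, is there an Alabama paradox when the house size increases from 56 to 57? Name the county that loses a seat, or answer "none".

none

At 56 seats: P5 15, P1 6, P6 13, P4 11, P2 11.
At 57 seats: P5 15, P1 6, P6 13, P4 11, P2 12.
No county's allocation decreased.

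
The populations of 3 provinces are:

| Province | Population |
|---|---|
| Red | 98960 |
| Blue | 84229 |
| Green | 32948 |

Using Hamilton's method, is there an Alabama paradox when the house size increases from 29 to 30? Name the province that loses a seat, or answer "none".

At 29 seats: Red 13, Blue 11, Green 5.
At 30 seats: Red 14, Blue 12, Green 4.
Green drops from 5 to 4.

Green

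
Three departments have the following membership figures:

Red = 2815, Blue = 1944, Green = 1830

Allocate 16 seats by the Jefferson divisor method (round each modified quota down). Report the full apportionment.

Red 7, Blue 5, Green 4

Standard divisor 6589/16 ≈ 411.812; standard quotas: Red 6.836, Blue 4.721, Green 4.444.
Rounding down gives 6, 4, 4 = 14 seats, so the divisor must be adjusted.
With modified divisor 380: modified quotas Red 7.408, Blue 5.116, Green 4.816.
Rounding down: Red 7, Blue 5, Green 4 (total 16).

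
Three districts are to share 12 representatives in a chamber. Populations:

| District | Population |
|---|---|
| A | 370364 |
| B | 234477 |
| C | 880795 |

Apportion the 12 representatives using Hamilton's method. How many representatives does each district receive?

Total 1485636; standard divisor 1485636/12 = 123803.
Standard quotas: A 2.9916, B 1.8940, C 7.1145.
Lower quotas: A 2, B 1, C 7 (sum 10, leaving 2 seats).
Remainders in descending order: A 0.9916, B 0.8940, C 0.1145.
The surplus seats go to A, B.

A 3, B 2, C 7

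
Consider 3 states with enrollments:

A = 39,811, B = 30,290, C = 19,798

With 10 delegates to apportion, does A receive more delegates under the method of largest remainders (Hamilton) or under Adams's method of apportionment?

Hamilton

Hamilton: A 5, B 3, C 2.
Adams: A 4, B 4, C 2.
A gets 5 under Hamilton and 4 under Adams.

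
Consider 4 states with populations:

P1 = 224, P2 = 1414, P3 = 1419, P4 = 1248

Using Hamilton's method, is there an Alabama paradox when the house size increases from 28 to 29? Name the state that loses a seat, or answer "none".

P1

At 28 seats: P1 2, P2 9, P3 9, P4 8.
At 29 seats: P1 1, P2 10, P3 10, P4 8.
P1 drops from 2 to 1.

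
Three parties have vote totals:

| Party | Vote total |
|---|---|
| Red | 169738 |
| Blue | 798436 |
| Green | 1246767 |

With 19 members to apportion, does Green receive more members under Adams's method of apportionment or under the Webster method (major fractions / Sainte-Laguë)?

Webster

Adams: Red 2, Blue 7, Green 10.
Webster: Red 1, Blue 7, Green 11.
Green gets 10 under Adams and 11 under Webster.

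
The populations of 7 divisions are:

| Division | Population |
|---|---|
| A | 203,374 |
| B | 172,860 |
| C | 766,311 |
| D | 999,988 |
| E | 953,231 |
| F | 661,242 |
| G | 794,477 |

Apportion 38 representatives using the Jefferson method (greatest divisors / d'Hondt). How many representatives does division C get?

Standard divisor 4551483/38 ≈ 119775.868; standard quotas: A 1.698, B 1.443, C 6.398, D 8.349, E 7.958, F 5.521, G 6.633.
Rounding down gives 1, 1, 6, 8, 7, 5, 6 = 34 seats, so the divisor must be adjusted.
With modified divisor 109800: modified quotas A 1.852, B 1.574, C 6.979, D 9.107, E 8.682, F 6.022, G 7.236.
Rounding down: A 1, B 1, C 6, D 9, E 8, F 6, G 7 (total 38).
C receives 6.

6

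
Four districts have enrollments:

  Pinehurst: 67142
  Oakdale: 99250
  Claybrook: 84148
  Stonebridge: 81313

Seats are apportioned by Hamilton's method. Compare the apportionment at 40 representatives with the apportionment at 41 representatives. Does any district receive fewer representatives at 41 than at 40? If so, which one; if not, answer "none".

At 40 seats: Pinehurst 8, Oakdale 12, Claybrook 10, Stonebridge 10.
At 41 seats: Pinehurst 8, Oakdale 12, Claybrook 11, Stonebridge 10.
No district's allocation decreased.

none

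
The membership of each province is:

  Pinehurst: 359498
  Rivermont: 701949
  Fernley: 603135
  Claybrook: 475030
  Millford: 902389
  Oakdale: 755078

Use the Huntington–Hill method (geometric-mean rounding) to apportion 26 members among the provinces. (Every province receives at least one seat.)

Pinehurst 3, Rivermont 5, Fernley 4, Claybrook 3, Millford 6, Oakdale 5

With divisor 143003: modified quotas Pinehurst 2.514, Rivermont 4.909, Fernley 4.218, Claybrook 3.322, Millford 6.310, Oakdale 5.280.
Geometric-mean thresholds: Pinehurst √(2·3)=2.449, Rivermont √(4·5)=4.472, Fernley √(4·5)=4.472, Claybrook √(3·4)=3.464, Millford √(6·7)=6.481, Oakdale √(5·6)=5.477.
Each quota rounded against its threshold gives Pinehurst 3, Rivermont 5, Fernley 4, Claybrook 3, Millford 6, Oakdale 5 (total 26).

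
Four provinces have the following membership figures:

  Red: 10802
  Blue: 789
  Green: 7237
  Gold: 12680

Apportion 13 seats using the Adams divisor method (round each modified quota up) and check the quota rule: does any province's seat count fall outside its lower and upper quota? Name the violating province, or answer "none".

none

Standard quotas: Red 4.457, Blue 0.326, Green 2.986, Gold 5.232.
Adams allocation: Red 4, Blue 1, Green 3, Gold 5.
Every allocation lies between the lower and upper quota.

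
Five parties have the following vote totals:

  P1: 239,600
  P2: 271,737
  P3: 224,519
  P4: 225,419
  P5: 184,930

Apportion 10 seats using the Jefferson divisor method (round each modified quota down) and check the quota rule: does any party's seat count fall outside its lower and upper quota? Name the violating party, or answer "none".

none

Standard quotas: P1 2.090, P2 2.371, P3 1.959, P4 1.967, P5 1.613.
Jefferson allocation: P1 2, P2 2, P3 2, P4 2, P5 2.
Every allocation lies between the lower and upper quota.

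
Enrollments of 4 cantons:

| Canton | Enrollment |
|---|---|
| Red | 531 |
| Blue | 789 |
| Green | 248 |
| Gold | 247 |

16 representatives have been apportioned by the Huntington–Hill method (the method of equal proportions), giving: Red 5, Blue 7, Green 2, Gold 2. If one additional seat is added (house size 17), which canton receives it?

Priority for the next seat is population ÷ (√(s·(s+1))).
Priorities: Red 96.947, Blue 105.435, Green 101.246, Gold 100.837.
Highest priority: Blue.

Blue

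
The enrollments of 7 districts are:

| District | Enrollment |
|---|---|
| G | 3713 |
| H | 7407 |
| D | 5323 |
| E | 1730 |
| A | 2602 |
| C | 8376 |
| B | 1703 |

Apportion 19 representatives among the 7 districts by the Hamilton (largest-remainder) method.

G 2; H 5; D 3; E 1; A 2; C 5; B 1

The standard divisor is 30854/19 ≈ 1623.895.
Standard quotas: G 2.2865, H 4.5613, D 3.2779, E 1.0653, A 1.6023, C 5.1580, B 1.0487.
Lower quotas: G 2, H 4, D 3, E 1, A 1, C 5, B 1 (sum 17, leaving 2 seats).
Remainders in descending order: A 0.6023, H 0.5613, G 0.2865, D 0.2779, C 0.1580, E 0.0653, B 0.0487.
The surplus seats go to A, H.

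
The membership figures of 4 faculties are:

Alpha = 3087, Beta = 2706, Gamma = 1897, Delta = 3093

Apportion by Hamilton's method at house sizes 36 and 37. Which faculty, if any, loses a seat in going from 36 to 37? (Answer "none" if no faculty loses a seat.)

At 36 seats: Alpha 10, Beta 9, Gamma 7, Delta 10.
At 37 seats: Alpha 11, Beta 9, Gamma 6, Delta 11.
Gamma drops from 7 to 6.

Gamma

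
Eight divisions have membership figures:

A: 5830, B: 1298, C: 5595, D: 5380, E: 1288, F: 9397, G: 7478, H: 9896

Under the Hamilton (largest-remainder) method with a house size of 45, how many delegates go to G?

7

Total 46162; standard divisor 46162/45 ≈ 1025.822.
Standard quotas: A 5.6832, B 1.2653, C 5.4542, D 5.2446, E 1.2556, F 9.1605, G 7.2898, H 9.6469.
Lower quotas: A 5, B 1, C 5, D 5, E 1, F 9, G 7, H 9 (sum 42, leaving 3 seats).
Remainders in descending order: A 0.6832, H 0.6469, C 0.4542, G 0.2898, B 0.2653, E 0.2556, D 0.2446, F 0.1605.
The surplus seats go to A, H, C.
G receives 7.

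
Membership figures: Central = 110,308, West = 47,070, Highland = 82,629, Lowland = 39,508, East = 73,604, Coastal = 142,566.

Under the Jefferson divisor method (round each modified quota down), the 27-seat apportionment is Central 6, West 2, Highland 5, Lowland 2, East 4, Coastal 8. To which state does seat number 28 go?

Coastal

Priority for the next seat is population ÷ (current seats + 1).
Priorities: Central 15758.286, West 15690.000, Highland 13771.500, Lowland 13169.333, East 14720.800, Coastal 15840.667.
Highest priority: Coastal.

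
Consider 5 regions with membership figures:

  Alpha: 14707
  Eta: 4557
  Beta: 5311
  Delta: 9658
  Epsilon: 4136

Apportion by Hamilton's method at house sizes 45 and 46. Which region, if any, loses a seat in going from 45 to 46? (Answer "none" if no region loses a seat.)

Eta

At 45 seats: Alpha 17, Eta 6, Beta 6, Delta 11, Epsilon 5.
At 46 seats: Alpha 18, Eta 5, Beta 6, Delta 12, Epsilon 5.
Eta drops from 6 to 5.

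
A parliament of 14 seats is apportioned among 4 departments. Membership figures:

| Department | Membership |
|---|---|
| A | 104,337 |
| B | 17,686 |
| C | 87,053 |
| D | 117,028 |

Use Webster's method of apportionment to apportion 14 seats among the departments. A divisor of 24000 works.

With modified divisor 24000: modified quotas A 4.347, B 0.737, C 3.627, D 4.876.
Rounding to the nearest integer: A 4, B 1, C 4, D 5 (total 14).

A 4; B 1; C 4; D 5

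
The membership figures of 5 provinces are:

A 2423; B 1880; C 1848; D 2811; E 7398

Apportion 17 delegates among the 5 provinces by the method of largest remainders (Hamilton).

The standard divisor is 16360/17 ≈ 962.353.
Standard quotas: A 2.5178, B 1.9535, C 1.9203, D 2.9210, E 7.6874.
Lower quotas: A 2, B 1, C 1, D 2, E 7 (sum 13, leaving 4 seats).
Remainders in descending order: B 0.9535, D 0.9210, C 0.9203, E 0.6874, A 0.5178.
The surplus seats go to B, D, C, E.

A 2, B 2, C 2, D 3, E 8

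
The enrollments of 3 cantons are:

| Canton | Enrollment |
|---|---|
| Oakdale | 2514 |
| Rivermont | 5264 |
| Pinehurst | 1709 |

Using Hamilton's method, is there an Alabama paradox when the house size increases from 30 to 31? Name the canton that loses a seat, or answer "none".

At 30 seats: Oakdale 8, Rivermont 17, Pinehurst 5.
At 31 seats: Oakdale 8, Rivermont 17, Pinehurst 6.
No canton's allocation decreased.

none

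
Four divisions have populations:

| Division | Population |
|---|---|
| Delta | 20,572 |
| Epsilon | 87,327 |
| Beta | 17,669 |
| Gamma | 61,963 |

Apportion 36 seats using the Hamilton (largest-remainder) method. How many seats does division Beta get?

3

Total 187531; standard divisor 187531/36 ≈ 5209.194.
Standard quotas: Delta 3.9492, Epsilon 16.7640, Beta 3.3919, Gamma 11.8949.
Lower quotas: Delta 3, Epsilon 16, Beta 3, Gamma 11 (sum 33, leaving 3 seats).
Remainders in descending order: Delta 0.9492, Gamma 0.8949, Epsilon 0.7640, Beta 0.3919.
Largest remainders: Delta, Gamma, Epsilon receive the extra seats.
Beta receives 3.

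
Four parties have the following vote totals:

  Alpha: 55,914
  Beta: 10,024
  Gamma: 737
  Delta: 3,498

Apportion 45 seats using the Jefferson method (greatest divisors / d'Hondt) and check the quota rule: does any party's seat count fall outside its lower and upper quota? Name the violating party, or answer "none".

Alpha

Standard quotas: Alpha 35.856, Beta 6.428, Gamma 0.473, Delta 2.243.
Jefferson allocation: Alpha 37, Beta 6, Gamma 0, Delta 2.
Alpha has quota 35.856 (lower 35, upper 36) but receives 37 — outside the quota interval.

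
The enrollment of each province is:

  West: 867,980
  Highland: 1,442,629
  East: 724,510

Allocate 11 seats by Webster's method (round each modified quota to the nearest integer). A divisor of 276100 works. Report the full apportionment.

West: 3, Highland: 5, East: 3

With modified divisor 276100: modified quotas West 3.144, Highland 5.225, East 2.624.
Rounding to the nearest integer: West 3, Highland 5, East 3 (total 11).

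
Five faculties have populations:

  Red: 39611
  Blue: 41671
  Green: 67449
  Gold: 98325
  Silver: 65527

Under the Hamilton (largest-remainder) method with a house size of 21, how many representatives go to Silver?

Standard divisor: 312583 ÷ 21 ≈ 14884.905.
Standard quotas: Red 2.6612, Blue 2.7995, Green 4.5314, Gold 6.6057, Silver 4.4022.
Lower quotas: Red 2, Blue 2, Green 4, Gold 6, Silver 4 (sum 18, leaving 3 seats).
Remainders in descending order: Blue 0.7995, Red 0.6612, Gold 0.6057, Green 0.5314, Silver 0.4022.
The surplus seats go to Blue, Red, Gold.
Silver receives 4.

4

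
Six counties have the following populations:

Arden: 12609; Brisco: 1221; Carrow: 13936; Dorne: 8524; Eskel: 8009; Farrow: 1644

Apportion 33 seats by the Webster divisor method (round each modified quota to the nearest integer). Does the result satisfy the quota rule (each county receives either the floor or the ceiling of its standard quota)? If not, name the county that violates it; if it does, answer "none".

none

Standard quotas: Arden 9.057, Brisco 0.877, Carrow 10.010, Dorne 6.123, Eskel 5.753, Farrow 1.181.
Webster allocation: Arden 9, Brisco 1, Carrow 10, Dorne 6, Eskel 6, Farrow 1.
Every allocation lies between the lower and upper quota.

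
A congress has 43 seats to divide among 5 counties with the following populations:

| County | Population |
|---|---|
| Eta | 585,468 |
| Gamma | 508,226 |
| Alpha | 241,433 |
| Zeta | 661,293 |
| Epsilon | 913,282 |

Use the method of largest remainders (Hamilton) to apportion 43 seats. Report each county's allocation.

Eta: 9, Gamma: 7, Alpha: 4, Zeta: 10, Epsilon: 13

Total 2909702; standard divisor 2909702/43 ≈ 67667.488.
Standard quotas: Eta 8.6521, Gamma 7.5106, Alpha 3.5679, Zeta 9.7727, Epsilon 13.4966.
Lower quotas: Eta 8, Gamma 7, Alpha 3, Zeta 9, Epsilon 13 (sum 40, leaving 3 seats).
Remainders in descending order: Zeta 0.7727, Eta 0.6521, Alpha 0.5679, Gamma 0.5106, Epsilon 0.4966.
The surplus seats go to Zeta, Eta, Alpha.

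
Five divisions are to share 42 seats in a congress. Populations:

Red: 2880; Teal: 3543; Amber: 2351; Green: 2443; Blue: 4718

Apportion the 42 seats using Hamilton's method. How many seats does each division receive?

The standard divisor is 15935/42 ≈ 379.405.
Standard quotas: Red 7.591, Teal 9.338, Amber 6.197, Green 6.439, Blue 12.435.
Lower quotas: Red 7, Teal 9, Amber 6, Green 6, Blue 12 (sum 40, leaving 2 seats).
Remainders in descending order: Red 0.591, Green 0.439, Blue 0.435, Teal 0.338, Amber 0.197.
The surplus seats go to Red, Green.

Red 8, Teal 9, Amber 6, Green 7, Blue 12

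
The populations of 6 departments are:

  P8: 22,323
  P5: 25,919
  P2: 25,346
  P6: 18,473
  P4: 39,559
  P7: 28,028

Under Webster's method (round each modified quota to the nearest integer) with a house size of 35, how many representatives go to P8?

5

Standard divisor 159648/35 ≈ 4561.371; standard quotas: P8 4.894, P5 5.682, P2 5.557, P6 4.050, P4 8.673, P7 6.145.
Rounding to the nearest integer gives 5, 6, 6, 4, 9, 6 = 36 seats, so the divisor must be adjusted.
With modified divisor 4630: modified quotas P8 4.821, P5 5.598, P2 5.474, P6 3.990, P4 8.544, P7 6.054.
Rounding to the nearest integer: P8 5, P5 6, P2 5, P6 4, P4 9, P7 6 (total 35).
P8 receives 5.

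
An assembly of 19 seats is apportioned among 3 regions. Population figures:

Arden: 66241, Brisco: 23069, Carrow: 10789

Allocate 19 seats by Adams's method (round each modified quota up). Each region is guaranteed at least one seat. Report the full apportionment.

Standard divisor 100099/19 ≈ 5268.368; standard quotas: Arden 12.573, Brisco 4.379, Carrow 2.048.
Rounding up gives 13, 5, 3 = 21 seats, so the divisor must be adjusted.
With modified divisor 5600: modified quotas Arden 11.829, Brisco 4.119, Carrow 1.927.
Rounding up: Arden 12, Brisco 5, Carrow 2 (total 19).

Arden: 12, Brisco: 5, Carrow: 2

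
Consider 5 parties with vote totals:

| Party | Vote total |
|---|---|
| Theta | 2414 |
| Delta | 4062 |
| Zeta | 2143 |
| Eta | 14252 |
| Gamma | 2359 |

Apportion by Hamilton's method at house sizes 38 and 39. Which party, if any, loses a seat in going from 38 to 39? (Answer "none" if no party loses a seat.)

none

At 38 seats: Theta 4, Delta 6, Zeta 3, Eta 21, Gamma 4.
At 39 seats: Theta 4, Delta 6, Zeta 3, Eta 22, Gamma 4.
No party's allocation decreased.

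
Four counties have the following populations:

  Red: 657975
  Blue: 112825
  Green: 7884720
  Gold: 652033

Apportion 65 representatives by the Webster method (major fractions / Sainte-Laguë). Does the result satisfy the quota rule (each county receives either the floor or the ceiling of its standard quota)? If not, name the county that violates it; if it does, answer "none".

Green

Standard quotas: Red 4.595, Blue 0.788, Green 55.064, Gold 4.554.
Webster allocation: Red 5, Blue 1, Green 54, Gold 5.
Green has quota 55.064 (lower 55, upper 56) but receives 54 — outside the quota interval.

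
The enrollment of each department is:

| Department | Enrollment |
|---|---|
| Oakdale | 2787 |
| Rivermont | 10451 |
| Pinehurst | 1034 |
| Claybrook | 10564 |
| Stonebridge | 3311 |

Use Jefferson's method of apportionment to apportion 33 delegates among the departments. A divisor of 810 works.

Oakdale=3, Rivermont=12, Pinehurst=1, Claybrook=13, Stonebridge=4

With modified divisor 810: modified quotas Oakdale 3.441, Rivermont 12.902, Pinehurst 1.277, Claybrook 13.042, Stonebridge 4.088.
Rounding down: Oakdale 3, Rivermont 12, Pinehurst 1, Claybrook 13, Stonebridge 4 (total 33).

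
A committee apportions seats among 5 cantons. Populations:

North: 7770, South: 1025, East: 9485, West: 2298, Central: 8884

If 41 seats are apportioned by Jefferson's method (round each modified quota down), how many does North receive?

11

Standard divisor 29462/41 ≈ 718.585; standard quotas: North 10.813, South 1.426, East 13.200, West 3.198, Central 12.363.
Rounding down gives 10, 1, 13, 3, 12 = 39 seats, so the divisor must be adjusted.
With modified divisor 680: modified quotas North 11.426, South 1.507, East 13.949, West 3.379, Central 13.065.
Rounding down: North 11, South 1, East 13, West 3, Central 13 (total 41).
North receives 11.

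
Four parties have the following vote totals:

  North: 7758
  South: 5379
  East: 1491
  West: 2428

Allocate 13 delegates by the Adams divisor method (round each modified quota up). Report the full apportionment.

Standard divisor 17056/13 ≈ 1312; standard quotas: North 5.913, South 4.100, East 1.136, West 1.851.
Rounding up gives 6, 5, 2, 2 = 15 seats, so the divisor must be adjusted.
With modified divisor 1533.42: modified quotas North 5.059, South 3.508, East 0.972, West 1.583.
Rounding up: North 6, South 4, East 1, West 2 (total 13).

North=6; South=4; East=1; West=2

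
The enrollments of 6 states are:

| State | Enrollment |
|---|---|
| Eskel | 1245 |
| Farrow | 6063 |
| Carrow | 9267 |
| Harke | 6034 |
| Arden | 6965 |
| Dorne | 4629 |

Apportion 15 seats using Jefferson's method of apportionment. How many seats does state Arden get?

3

Standard divisor 34203/15 ≈ 2280.2; standard quotas: Eskel 0.546, Farrow 2.659, Carrow 4.064, Harke 2.646, Arden 3.055, Dorne 2.030.
Rounding down gives 0, 2, 4, 2, 3, 2 = 13 seats, so the divisor must be adjusted.
With modified divisor 1900: modified quotas Eskel 0.655, Farrow 3.191, Carrow 4.877, Harke 3.176, Arden 3.666, Dorne 2.436.
Rounding down: Eskel 0, Farrow 3, Carrow 4, Harke 3, Arden 3, Dorne 2 (total 15).
Arden receives 3.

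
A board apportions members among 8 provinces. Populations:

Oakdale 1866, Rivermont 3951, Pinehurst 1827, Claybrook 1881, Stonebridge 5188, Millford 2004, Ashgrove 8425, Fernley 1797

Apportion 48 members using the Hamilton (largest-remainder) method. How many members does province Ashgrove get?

Standard divisor: 26939 ÷ 48 ≈ 561.229.
Standard quotas: Oakdale 3.3248, Rivermont 7.0399, Pinehurst 3.2554, Claybrook 3.3516, Stonebridge 9.2440, Millford 3.5707, Ashgrove 15.0117, Fernley 3.2019.
Lower quotas: Oakdale 3, Rivermont 7, Pinehurst 3, Claybrook 3, Stonebridge 9, Millford 3, Ashgrove 15, Fernley 3 (sum 46, leaving 2 seats).
Remainders in descending order: Millford 0.5707, Claybrook 0.3516, Oakdale 0.3248, Pinehurst 0.2554, Stonebridge 0.2440, Fernley 0.2019, Rivermont 0.0399, Ashgrove 0.0117.
Largest remainders: Millford, Claybrook receive the extra seats.
Ashgrove receives 15.

15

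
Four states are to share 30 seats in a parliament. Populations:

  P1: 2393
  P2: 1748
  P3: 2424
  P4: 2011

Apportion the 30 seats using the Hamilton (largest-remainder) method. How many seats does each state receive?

Total 8576; standard divisor 8576/30 ≈ 285.867.
Standard quotas: P1 8.371, P2 6.115, P3 8.479, P4 7.035.
Lower quotas: P1 8, P2 6, P3 8, P4 7 (sum 29, leaving 1 seat).
Remainders in descending order: P3 0.479, P1 0.371, P2 0.115, P4 0.035.
The surplus seat goes to P3.

P1 8, P2 6, P3 9, P4 7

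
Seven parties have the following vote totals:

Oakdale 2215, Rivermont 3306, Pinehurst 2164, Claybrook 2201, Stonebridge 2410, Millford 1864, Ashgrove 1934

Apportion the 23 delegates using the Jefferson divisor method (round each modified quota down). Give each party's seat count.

Oakdale=3, Rivermont=5, Pinehurst=3, Claybrook=3, Stonebridge=3, Millford=3, Ashgrove=3

Standard divisor 16094/23 ≈ 699.739; standard quotas: Oakdale 3.165, Rivermont 4.725, Pinehurst 3.093, Claybrook 3.145, Stonebridge 3.444, Millford 2.664, Ashgrove 2.764.
Rounding down gives 3, 4, 3, 3, 3, 2, 2 = 20 seats, so the divisor must be adjusted.
With modified divisor 610: modified quotas Oakdale 3.631, Rivermont 5.420, Pinehurst 3.548, Claybrook 3.608, Stonebridge 3.951, Millford 3.056, Ashgrove 3.170.
Rounding down: Oakdale 3, Rivermont 5, Pinehurst 3, Claybrook 3, Stonebridge 3, Millford 3, Ashgrove 3 (total 23).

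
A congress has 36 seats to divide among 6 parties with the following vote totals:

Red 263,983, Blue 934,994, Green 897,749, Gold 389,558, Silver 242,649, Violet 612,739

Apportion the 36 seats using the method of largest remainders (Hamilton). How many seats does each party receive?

Total 3341672; standard divisor 3341672/36 ≈ 92824.222.
Standard quotas: Red 2.8439, Blue 10.0727, Green 9.6715, Gold 4.1967, Silver 2.6141, Violet 6.6011.
Lower quotas: Red 2, Blue 10, Green 9, Gold 4, Silver 2, Violet 6 (sum 33, leaving 3 seats).
Remainders in descending order: Red 0.8439, Green 0.6715, Silver 0.6141, Violet 0.6011, Gold 0.1967, Blue 0.0727.
Largest remainders: Red, Green, Silver receive the extra seats.

Red=3, Blue=10, Green=10, Gold=4, Silver=3, Violet=6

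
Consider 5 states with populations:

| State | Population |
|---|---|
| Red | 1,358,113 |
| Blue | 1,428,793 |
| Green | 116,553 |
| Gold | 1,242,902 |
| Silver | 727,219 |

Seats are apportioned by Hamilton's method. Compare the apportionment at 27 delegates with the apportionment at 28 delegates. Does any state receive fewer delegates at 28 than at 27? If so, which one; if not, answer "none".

At 27 seats: Red 7, Blue 8, Green 1, Gold 7, Silver 4.
At 28 seats: Red 8, Blue 8, Green 1, Gold 7, Silver 4.
No state's allocation decreased.

none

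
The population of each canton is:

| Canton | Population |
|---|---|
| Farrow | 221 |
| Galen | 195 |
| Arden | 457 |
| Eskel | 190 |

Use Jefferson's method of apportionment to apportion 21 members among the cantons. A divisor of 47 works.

With modified divisor 47: modified quotas Farrow 4.702, Galen 4.149, Arden 9.723, Eskel 4.043.
Rounding down: Farrow 4, Galen 4, Arden 9, Eskel 4 (total 21).

Farrow=4; Galen=4; Arden=9; Eskel=4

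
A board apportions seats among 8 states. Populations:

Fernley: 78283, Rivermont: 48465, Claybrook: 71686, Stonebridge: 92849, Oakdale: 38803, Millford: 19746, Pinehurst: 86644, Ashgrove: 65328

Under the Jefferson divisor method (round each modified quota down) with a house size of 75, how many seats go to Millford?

Standard divisor 501804/75 ≈ 6690.72; standard quotas: Fernley 11.700, Rivermont 7.244, Claybrook 10.714, Stonebridge 13.877, Oakdale 5.800, Millford 2.951, Pinehurst 12.950, Ashgrove 9.764.
Rounding down gives 11, 7, 10, 13, 5, 2, 12, 9 = 69 seats, so the divisor must be adjusted.
With modified divisor 6500: modified quotas Fernley 12.044, Rivermont 7.456, Claybrook 11.029, Stonebridge 14.284, Oakdale 5.970, Millford 3.038, Pinehurst 13.330, Ashgrove 10.050.
Rounding down: Fernley 12, Rivermont 7, Claybrook 11, Stonebridge 14, Oakdale 5, Millford 3, Pinehurst 13, Ashgrove 10 (total 75).
Millford receives 3.

3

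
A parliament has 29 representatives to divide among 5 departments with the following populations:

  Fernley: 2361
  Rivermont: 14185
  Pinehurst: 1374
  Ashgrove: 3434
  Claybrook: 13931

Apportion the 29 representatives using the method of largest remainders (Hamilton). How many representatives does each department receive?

The standard divisor is 35285/29 ≈ 1216.724.
Standard quotas: Fernley 1.9405, Rivermont 11.6584, Pinehurst 1.1293, Ashgrove 2.8223, Claybrook 11.4496.
Lower quotas: Fernley 1, Rivermont 11, Pinehurst 1, Ashgrove 2, Claybrook 11 (sum 26, leaving 3 seats).
Remainders in descending order: Fernley 0.9405, Ashgrove 0.8223, Rivermont 0.6584, Claybrook 0.4496, Pinehurst 0.1293.
The surplus seats go to Fernley, Ashgrove, Rivermont.

Fernley 2, Rivermont 12, Pinehurst 1, Ashgrove 3, Claybrook 11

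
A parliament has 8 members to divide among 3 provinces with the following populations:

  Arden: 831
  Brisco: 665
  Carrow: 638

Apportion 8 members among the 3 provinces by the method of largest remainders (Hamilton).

Standard divisor: 2134 ÷ 8 ≈ 266.75.
Standard quotas: Arden 3.115, Brisco 2.493, Carrow 2.392.
Lower quotas: Arden 3, Brisco 2, Carrow 2 (sum 7, leaving 1 seat).
Remainders in descending order: Brisco 0.493, Carrow 0.392, Arden 0.115.
The surplus seat goes to Brisco.

Arden: 3, Brisco: 3, Carrow: 2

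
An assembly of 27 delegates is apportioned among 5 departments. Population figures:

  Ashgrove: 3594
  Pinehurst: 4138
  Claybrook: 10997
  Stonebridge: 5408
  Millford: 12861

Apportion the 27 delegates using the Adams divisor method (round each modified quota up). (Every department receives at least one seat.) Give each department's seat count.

Standard divisor 36998/27 ≈ 1370.296; standard quotas: Ashgrove 2.623, Pinehurst 3.020, Claybrook 8.025, Stonebridge 3.947, Millford 9.386.
Rounding up gives 3, 4, 9, 4, 10 = 30 seats, so the divisor must be adjusted.
With modified divisor 1500: modified quotas Ashgrove 2.396, Pinehurst 2.759, Claybrook 7.331, Stonebridge 3.605, Millford 8.574.
Rounding up: Ashgrove 3, Pinehurst 3, Claybrook 8, Stonebridge 4, Millford 9 (total 27).

Ashgrove=3, Pinehurst=3, Claybrook=8, Stonebridge=4, Millford=9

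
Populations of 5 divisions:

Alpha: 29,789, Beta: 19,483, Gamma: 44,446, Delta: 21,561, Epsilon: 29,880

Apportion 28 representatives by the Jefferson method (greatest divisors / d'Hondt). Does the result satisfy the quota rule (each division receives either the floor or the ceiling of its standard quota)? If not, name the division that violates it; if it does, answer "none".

Standard quotas: Alpha 5.746, Beta 3.758, Gamma 8.573, Delta 4.159, Epsilon 5.764.
Jefferson allocation: Alpha 6, Beta 3, Gamma 9, Delta 4, Epsilon 6.
Every allocation lies between the lower and upper quota.

none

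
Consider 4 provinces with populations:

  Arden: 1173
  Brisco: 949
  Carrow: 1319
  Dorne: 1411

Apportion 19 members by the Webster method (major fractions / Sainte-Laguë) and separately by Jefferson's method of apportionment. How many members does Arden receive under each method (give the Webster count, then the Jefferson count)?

Webster: Arden 5, Brisco 4, Carrow 5, Dorne 5.
Jefferson: Arden 4, Brisco 4, Carrow 5, Dorne 6.
Arden gets 5 under Webster and 4 under Jefferson.

5 and 4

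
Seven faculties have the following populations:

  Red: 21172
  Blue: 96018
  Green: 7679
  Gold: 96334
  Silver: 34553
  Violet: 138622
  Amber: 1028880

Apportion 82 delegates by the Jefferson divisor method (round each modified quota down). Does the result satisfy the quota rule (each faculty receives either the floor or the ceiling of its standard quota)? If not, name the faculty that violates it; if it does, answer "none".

Standard quotas: Red 1.220, Blue 5.532, Green 0.442, Gold 5.550, Silver 1.991, Violet 7.987, Amber 59.278.
Jefferson allocation: Red 1, Blue 5, Green 0, Gold 5, Silver 2, Violet 8, Amber 61.
Amber has quota 59.278 (lower 59, upper 60) but receives 61 — outside the quota interval.

Amber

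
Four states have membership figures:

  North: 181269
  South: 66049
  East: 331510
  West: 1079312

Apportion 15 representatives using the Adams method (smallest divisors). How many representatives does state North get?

2

Standard divisor 1658140/15 ≈ 110542.667; standard quotas: North 1.640, South 0.597, East 2.999, West 9.764.
Rounding up gives 2, 1, 3, 10 = 16 seats, so the divisor must be adjusted.
With modified divisor 127400: modified quotas North 1.423, South 0.518, East 2.602, West 8.472.
Rounding up: North 2, South 1, East 3, West 9 (total 15).
North receives 2.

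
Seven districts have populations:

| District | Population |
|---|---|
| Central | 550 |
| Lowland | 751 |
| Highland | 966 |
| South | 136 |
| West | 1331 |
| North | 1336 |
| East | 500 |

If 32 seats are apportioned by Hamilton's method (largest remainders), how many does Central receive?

3

Total 5570; standard divisor 5570/32 ≈ 174.062.
Standard quotas: Central 3.160, Lowland 4.315, Highland 5.550, South 0.781, West 7.647, North 7.675, East 2.873.
Lower quotas: Central 3, Lowland 4, Highland 5, South 0, West 7, North 7, East 2 (sum 28, leaving 4 seats).
Remainders in descending order: East 0.873, South 0.781, North 0.675, West 0.647, Highland 0.550, Lowland 0.315, Central 0.160.
Largest remainders: East, South, North, West receive the extra seats.
Central receives 3.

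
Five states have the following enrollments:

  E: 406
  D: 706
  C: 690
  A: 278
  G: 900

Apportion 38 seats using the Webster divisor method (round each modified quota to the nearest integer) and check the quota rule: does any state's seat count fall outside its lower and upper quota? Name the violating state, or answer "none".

none

Standard quotas: E 5.177, D 9.003, C 8.799, A 3.545, G 11.477.
Webster allocation: E 5, D 9, C 9, A 4, G 11.
Every allocation lies between the lower and upper quota.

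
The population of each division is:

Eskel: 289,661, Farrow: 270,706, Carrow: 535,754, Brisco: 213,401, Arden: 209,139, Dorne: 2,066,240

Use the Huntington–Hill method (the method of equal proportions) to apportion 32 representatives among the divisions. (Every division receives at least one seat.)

With divisor 114924: modified quotas Eskel 2.520, Farrow 2.356, Carrow 4.662, Brisco 1.857, Arden 1.820, Dorne 17.979.
Geometric-mean thresholds: Eskel √(2·3)=2.449, Farrow √(2·3)=2.449, Carrow √(4·5)=4.472, Brisco √(1·2)=1.414, Arden √(1·2)=1.414, Dorne √(17·18)=17.493.
Each quota rounded against its threshold gives Eskel 3, Farrow 2, Carrow 5, Brisco 2, Arden 2, Dorne 18 (total 32).

Eskel: 3, Farrow: 2, Carrow: 5, Brisco: 2, Arden: 2, Dorne: 18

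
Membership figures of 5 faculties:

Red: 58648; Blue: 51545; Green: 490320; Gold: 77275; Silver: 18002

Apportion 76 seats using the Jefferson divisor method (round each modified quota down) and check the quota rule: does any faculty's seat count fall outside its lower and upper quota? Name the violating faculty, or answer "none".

Green

Standard quotas: Red 6.406, Blue 5.630, Green 53.557, Gold 8.441, Silver 1.966.
Jefferson allocation: Red 6, Blue 5, Green 55, Gold 8, Silver 2.
Green has quota 53.557 (lower 53, upper 54) but receives 55 — outside the quota interval.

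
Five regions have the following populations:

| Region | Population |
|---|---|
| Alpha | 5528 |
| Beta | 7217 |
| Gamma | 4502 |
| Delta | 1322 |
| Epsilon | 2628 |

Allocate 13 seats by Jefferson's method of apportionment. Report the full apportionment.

Standard divisor 21197/13 ≈ 1630.538; standard quotas: Alpha 3.390, Beta 4.426, Gamma 2.761, Delta 0.811, Epsilon 1.612.
Rounding down gives 3, 4, 2, 0, 1 = 10 seats, so the divisor must be adjusted.
With modified divisor 1350: modified quotas Alpha 4.095, Beta 5.346, Gamma 3.335, Delta 0.979, Epsilon 1.947.
Rounding down: Alpha 4, Beta 5, Gamma 3, Delta 0, Epsilon 1 (total 13).

Alpha=4, Beta=5, Gamma=3, Delta=0, Epsilon=1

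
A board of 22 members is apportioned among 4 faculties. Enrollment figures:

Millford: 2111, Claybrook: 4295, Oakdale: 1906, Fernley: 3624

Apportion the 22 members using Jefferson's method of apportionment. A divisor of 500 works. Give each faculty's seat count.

With modified divisor 500: modified quotas Millford 4.222, Claybrook 8.590, Oakdale 3.812, Fernley 7.248.
Rounding down: Millford 4, Claybrook 8, Oakdale 3, Fernley 7 (total 22).

Millford 4; Claybrook 8; Oakdale 3; Fernley 7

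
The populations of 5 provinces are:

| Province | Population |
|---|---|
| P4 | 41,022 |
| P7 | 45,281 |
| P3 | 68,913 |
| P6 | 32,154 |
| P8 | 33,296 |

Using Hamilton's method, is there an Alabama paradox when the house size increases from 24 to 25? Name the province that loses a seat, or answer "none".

P6

At 24 seats: P4 4, P7 5, P3 7, P6 4, P8 4.
At 25 seats: P4 5, P7 5, P3 8, P6 3, P8 4.
P6 drops from 4 to 3.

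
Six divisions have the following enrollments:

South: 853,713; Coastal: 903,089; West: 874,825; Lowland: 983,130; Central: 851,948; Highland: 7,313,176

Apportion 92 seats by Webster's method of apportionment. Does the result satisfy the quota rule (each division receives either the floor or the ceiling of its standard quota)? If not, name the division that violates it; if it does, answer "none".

Highland

Standard quotas: South 6.667, Coastal 7.053, West 6.832, Lowland 7.678, Central 6.654, Highland 57.115.
Webster allocation: South 7, Coastal 7, West 7, Lowland 8, Central 7, Highland 56.
Highland has quota 57.115 (lower 57, upper 58) but receives 56 — outside the quota interval.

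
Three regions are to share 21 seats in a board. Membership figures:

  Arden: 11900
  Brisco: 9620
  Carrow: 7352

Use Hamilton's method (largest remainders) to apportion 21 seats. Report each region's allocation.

Total 28872; standard divisor 28872/21 ≈ 1374.857.
Standard quotas: Arden 8.6554, Brisco 6.9971, Carrow 5.3475.
Lower quotas: Arden 8, Brisco 6, Carrow 5 (sum 19, leaving 2 seats).
Remainders in descending order: Brisco 0.9971, Arden 0.6554, Carrow 0.3475.
The surplus seats go to Brisco, Arden.

Arden 9, Brisco 7, Carrow 5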